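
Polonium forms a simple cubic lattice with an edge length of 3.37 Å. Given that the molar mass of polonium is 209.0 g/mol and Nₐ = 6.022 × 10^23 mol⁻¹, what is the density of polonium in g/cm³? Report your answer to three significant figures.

A simple cubic unit cell contains Z = 1 atom.
Cell volume: a³ = (3.37 Å)³ = (3.370 × 10^-8 cm)³ = 3.827 × 10^-23 cm³.
ρ = Z·M/(N_A·a³) = 1 × 209.0 / (6.022 × 10²³ × 3.827 × 10^-23) = 9.068 g/cm³.

9.07 g/cm³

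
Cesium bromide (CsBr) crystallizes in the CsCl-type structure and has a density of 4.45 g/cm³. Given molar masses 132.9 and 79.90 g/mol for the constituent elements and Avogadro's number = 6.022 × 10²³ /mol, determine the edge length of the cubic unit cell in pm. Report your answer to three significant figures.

M(CsBr) = 212.8 g/mol; Z = 1 formula unit per cell.
a³ = Z·M/(N_A·ρ) = 1 × 212.8 / (6.022 × 10²³ × 4.45) = 7.941 × 10^-23 cm³, so a = 4.298 × 10^-8 cm = 430 pm.

430 pm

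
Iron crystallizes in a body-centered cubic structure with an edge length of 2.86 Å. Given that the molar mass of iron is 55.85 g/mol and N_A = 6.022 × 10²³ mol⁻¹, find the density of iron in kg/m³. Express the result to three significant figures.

7930 kg/m³

A BCC unit cell contains Z = 2 atoms.
Cell volume: a³ = (2.86 Å)³ = (2.860 × 10^-8 cm)³ = 2.339 × 10^-23 cm³.
ρ = Z·M/(N_A·a³) = 2 × 55.85 / (6.022 × 10²³ × 2.339 × 10^-23) = 7.929 g/cm³ = 7930 kg/m³.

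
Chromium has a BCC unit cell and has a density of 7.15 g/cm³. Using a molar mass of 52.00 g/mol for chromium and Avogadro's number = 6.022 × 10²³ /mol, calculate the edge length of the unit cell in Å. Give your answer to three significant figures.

With Z = 2 atoms per BCC cell, a³ = Z·M/(N_A·ρ) = 2 × 52.00 / (6.022 × 10²³ × 7.150 g/cm³) = 2.415 × 10^-23 cm³.
a = (2.415 × 10^-23)^(1/3) = 2.891 × 10^-8 cm = 2.89 Å.

2.89 Å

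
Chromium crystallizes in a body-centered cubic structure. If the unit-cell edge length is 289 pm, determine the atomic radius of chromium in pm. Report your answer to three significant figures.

125 pm

In a BCC lattice, atoms touch along the body diagonal, so √3·a = 4r.
r = √3·a/4 = 1.7321 × 289 / 4 = 125 pm.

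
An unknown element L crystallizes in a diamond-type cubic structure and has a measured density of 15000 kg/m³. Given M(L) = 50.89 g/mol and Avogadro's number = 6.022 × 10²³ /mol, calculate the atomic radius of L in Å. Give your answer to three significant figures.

For a diamond cubic cell (Z = 8), a³ = Z·M/(N_A·ρ) = 8 × 50.89 / (6.022 × 10²³ × 15.00) = 4.507 × 10^-23 cm³, so a = 3.559 × 10^-8 cm = 3.559 Å.
Nearest neighbors lie along the body diagonal with √3·a = 8r, so r = 0.2165 × a = 0.770 Å.

0.770 Å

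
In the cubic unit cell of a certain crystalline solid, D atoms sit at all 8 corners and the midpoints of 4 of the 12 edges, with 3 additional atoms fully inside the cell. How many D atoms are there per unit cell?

Corner atoms are shared by 8 cells (1/8 each), edge atoms by 4 (1/4 each), interior atoms are unshared.
Net atoms = 8 × 1/8 + 4 × 1/4 + 3 = 1 + 1 + 3 = 5.

5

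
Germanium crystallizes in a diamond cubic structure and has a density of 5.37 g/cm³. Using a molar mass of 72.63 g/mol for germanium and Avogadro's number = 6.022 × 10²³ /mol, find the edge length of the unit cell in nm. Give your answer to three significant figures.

With Z = 8 atoms per diamond cubic cell, a³ = Z·M/(N_A·ρ) = 8 × 72.63 / (6.022 × 10²³ × 5.370 g/cm³) = 1.797 × 10^-22 cm³.
a = (1.797 × 10^-22)^(1/3) = 5.643 × 10^-8 cm = 0.564 nm.

0.564 nm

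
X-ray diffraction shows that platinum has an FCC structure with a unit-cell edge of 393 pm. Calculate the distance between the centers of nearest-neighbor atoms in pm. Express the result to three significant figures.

278 pm

In an FCC structure, atoms touch along the face diagonal, so √2·a = 4r; the nearest-neighbor distance equals 2r = 0.7071·a.
d = 0.7071 × 393 = 278 pm.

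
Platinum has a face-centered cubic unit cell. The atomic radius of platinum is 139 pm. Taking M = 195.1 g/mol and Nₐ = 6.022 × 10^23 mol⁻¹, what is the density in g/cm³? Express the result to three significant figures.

In an FCC lattice, atoms touch along the face diagonal, so √2·a = 4r, giving a = 393.2 pm = 3.932 × 10^-8 cm.
With Z = 4, ρ = Z·M/(N_A·a³) = 4 × 195.1 / (6.022 × 10²³ × 6.077 × 10^-23) = 21.33 g/cm³.

21.3 g/cm³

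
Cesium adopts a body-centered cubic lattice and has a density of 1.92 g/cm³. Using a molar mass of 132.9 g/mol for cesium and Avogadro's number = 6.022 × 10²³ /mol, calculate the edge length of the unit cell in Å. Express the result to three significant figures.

With Z = 2 atoms per BCC cell, a³ = Z·M/(N_A·ρ) = 2 × 132.9 / (6.022 × 10²³ × 1.920 g/cm³) = 2.299 × 10^-22 cm³.
a = (2.299 × 10^-22)^(1/3) = 6.126 × 10^-8 cm = 6.13 Å.

6.13 Å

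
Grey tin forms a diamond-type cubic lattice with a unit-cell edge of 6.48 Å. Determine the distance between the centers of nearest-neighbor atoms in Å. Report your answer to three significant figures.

In a diamond cubic structure, nearest neighbors lie along the body diagonal with √3·a = 8r; the nearest-neighbor distance equals 2r = 0.4330·a.
d = 0.4330 × 6.48 = 2.81 Å.

2.81 Å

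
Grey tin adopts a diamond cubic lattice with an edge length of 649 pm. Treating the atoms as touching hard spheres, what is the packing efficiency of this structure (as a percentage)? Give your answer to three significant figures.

34.0%

In a diamond cubic lattice nearest neighbors lie along the body diagonal with √3·a = 8r, so r = 0.2165a = 140.5 pm.
Packing fraction = Z·(4/3)πr³ / a³ = 8 × (4/3)π × (140.5)³ / (649)³ = 0.3401 = 34.0%.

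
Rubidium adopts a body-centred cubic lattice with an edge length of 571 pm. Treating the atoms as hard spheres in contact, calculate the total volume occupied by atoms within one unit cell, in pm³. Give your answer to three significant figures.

1.27 × 10^8 pm³

In a BCC lattice atoms touch along the body diagonal, so √3·a = 4r, so r = 0.4330a = 247.3 pm.
V_atoms = Z × (4/3)πr³ = 2 × (4/3)π × (247.3)³ = 1.27 × 10^8 pm³.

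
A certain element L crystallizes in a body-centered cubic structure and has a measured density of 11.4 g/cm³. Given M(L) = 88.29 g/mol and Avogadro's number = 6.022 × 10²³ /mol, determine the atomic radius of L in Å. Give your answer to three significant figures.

For a BCC cell (Z = 2), a³ = Z·M/(N_A·ρ) = 2 × 88.29 / (6.022 × 10²³ × 11.40) = 2.572 × 10^-23 cm³, so a = 2.952 × 10^-8 cm = 2.952 Å.
Atoms touch along the body diagonal, so √3·a = 4r, so r = 0.4330 × a = 1.28 Å.

1.28 Å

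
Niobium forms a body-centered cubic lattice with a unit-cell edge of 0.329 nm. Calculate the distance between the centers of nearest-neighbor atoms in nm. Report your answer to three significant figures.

0.285 nm

In a BCC structure, atoms touch along the body diagonal, so √3·a = 4r; the nearest-neighbor distance equals 2r = 0.8660·a.
d = 0.8660 × 0.329 = 0.285 nm.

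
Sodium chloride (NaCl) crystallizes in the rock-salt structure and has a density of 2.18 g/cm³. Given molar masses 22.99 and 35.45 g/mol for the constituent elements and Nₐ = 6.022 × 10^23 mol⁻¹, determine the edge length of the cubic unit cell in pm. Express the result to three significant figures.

563 pm

M(NaCl) = 58.44 g/mol; Z = 4 formula units per cell.
a³ = Z·M/(N_A·ρ) = 4 × 58.44 / (6.022 × 10²³ × 2.18) = 1.781 × 10^-22 cm³, so a = 5.626 × 10^-8 cm = 563 pm.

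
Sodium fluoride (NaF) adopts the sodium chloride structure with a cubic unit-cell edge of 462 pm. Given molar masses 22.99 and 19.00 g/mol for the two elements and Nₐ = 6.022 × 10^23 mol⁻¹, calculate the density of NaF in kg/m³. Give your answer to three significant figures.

The sodium chloride structure contains Z = 4 formula units per cell; M(NaF) = 22.99 + 19.00 = 41.99 g/mol.
a³ = (4.620 × 10^-8 cm)³ = 9.861 × 10^-23 cm³.
ρ = 4 × 41.99 / (6.022 × 10²³ × 9.861 × 10^-23) = 2.828 g/cm³ = 2830 kg/m³.

2830 kg/m³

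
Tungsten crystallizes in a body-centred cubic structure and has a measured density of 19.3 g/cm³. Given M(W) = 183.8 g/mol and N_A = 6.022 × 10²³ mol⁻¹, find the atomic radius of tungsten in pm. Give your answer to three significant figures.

137 pm

For a BCC cell (Z = 2), a³ = Z·M/(N_A·ρ) = 2 × 183.8 / (6.022 × 10²³ × 19.30) = 3.163 × 10^-23 cm³, so a = 3.162 × 10^-8 cm = 316.2 pm.
Atoms touch along the body diagonal, so √3·a = 4r, so r = 0.4330 × a = 137 pm.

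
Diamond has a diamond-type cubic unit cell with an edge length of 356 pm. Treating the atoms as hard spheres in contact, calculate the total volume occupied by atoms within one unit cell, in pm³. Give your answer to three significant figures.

In a diamond cubic lattice nearest neighbors lie along the body diagonal with √3·a = 8r, so r = 0.2165a = 77.08 pm.
V_atoms = Z × (4/3)πr³ = 8 × (4/3)π × (77.08)³ = 1.53 × 10^7 pm³.

1.53 × 10^7 pm³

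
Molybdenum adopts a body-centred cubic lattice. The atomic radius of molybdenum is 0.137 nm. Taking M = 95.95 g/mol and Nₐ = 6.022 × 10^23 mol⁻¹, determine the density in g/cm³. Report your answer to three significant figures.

10.1 g/cm³

In a BCC lattice, atoms touch along the body diagonal, so √3·a = 4r, giving a = 0.3164 nm = 3.164 × 10^-8 cm.
With Z = 2, ρ = Z·M/(N_A·a³) = 2 × 95.95 / (6.022 × 10²³ × 3.167 × 10^-23) = 10.06 g/cm³.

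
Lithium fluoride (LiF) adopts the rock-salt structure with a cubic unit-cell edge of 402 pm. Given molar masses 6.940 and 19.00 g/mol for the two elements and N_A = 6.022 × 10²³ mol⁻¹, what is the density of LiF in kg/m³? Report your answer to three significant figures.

The rock-salt structure contains Z = 4 formula units per cell; M(LiF) = 6.940 + 19.00 = 25.94 g/mol.
a³ = (4.020 × 10^-8 cm)³ = 6.496 × 10^-23 cm³.
ρ = 4 × 25.94 / (6.022 × 10²³ × 6.496 × 10^-23) = 2.652 g/cm³ = 2650 kg/m³.

2650 kg/m³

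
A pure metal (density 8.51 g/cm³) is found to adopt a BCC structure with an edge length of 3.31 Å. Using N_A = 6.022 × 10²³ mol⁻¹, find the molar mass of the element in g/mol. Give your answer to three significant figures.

A BCC cell has Z = 2 atoms; a = 3.310 × 10^-8 cm.
M = ρ·N_A·a³/Z = 8.51 × 6.022 × 10²³ × 3.626 × 10^-23 / 2 = 92.9 g/mol.

92.9 g/mol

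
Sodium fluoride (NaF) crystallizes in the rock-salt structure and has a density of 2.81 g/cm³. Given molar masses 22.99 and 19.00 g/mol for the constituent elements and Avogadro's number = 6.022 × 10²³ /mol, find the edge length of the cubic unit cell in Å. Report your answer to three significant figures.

4.63 Å

M(NaF) = 41.99 g/mol; Z = 4 formula units per cell.
a³ = Z·M/(N_A·ρ) = 4 × 41.99 / (6.022 × 10²³ × 2.81) = 9.926 × 10^-23 cm³, so a = 4.630 × 10^-8 cm = 4.63 Å.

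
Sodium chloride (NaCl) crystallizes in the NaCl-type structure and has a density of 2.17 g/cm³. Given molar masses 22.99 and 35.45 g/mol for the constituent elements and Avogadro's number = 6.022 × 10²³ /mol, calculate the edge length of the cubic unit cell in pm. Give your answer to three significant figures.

563 pm

M(NaCl) = 58.44 g/mol; Z = 4 formula units per cell.
a³ = Z·M/(N_A·ρ) = 4 × 58.44 / (6.022 × 10²³ × 2.17) = 1.789 × 10^-22 cm³, so a = 5.635 × 10^-8 cm = 563 pm.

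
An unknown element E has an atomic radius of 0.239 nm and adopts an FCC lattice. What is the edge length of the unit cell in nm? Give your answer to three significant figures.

0.676 nm

In an FCC lattice, atoms touch along the face diagonal, so √2·a = 4r.
a = 4r/√2 = 4 × 0.239 / 1.4142 = 0.676 nm.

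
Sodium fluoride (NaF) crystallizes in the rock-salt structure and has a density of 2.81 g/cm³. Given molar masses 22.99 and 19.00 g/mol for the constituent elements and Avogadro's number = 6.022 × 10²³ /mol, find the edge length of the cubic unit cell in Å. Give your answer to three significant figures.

4.63 Å

M(NaF) = 41.99 g/mol; Z = 4 formula units per cell.
a³ = Z·M/(N_A·ρ) = 4 × 41.99 / (6.022 × 10²³ × 2.81) = 9.926 × 10^-23 cm³, so a = 4.630 × 10^-8 cm = 4.63 Å.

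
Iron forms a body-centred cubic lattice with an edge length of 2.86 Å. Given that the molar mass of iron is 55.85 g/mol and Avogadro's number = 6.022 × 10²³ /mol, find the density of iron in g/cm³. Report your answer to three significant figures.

A BCC unit cell contains Z = 2 atoms.
Cell volume: a³ = (2.86 Å)³ = (2.860 × 10^-8 cm)³ = 2.339 × 10^-23 cm³.
ρ = Z·M/(N_A·a³) = 2 × 55.85 / (6.022 × 10²³ × 2.339 × 10^-23) = 7.929 g/cm³.

7.93 g/cm³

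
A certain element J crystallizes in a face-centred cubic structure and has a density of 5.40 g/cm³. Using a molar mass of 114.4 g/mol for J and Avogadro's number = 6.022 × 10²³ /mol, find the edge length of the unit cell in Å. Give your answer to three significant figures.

5.20 Å

With Z = 4 atoms per FCC cell, a³ = Z·M/(N_A·ρ) = 4 × 114.4 / (6.022 × 10²³ × 5.400 g/cm³) = 1.407 × 10^-22 cm³.
a = (1.407 × 10^-22)^(1/3) = 5.201 × 10^-8 cm = 5.20 Å.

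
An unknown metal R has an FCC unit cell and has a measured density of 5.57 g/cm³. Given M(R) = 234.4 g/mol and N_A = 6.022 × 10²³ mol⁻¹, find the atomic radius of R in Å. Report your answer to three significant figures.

2.31 Å

For an FCC cell (Z = 4), a³ = Z·M/(N_A·ρ) = 4 × 234.4 / (6.022 × 10²³ × 5.570) = 2.795 × 10^-22 cm³, so a = 6.538 × 10^-8 cm = 6.538 Å.
Atoms touch along the face diagonal, so √2·a = 4r, so r = 0.3536 × a = 2.31 Å.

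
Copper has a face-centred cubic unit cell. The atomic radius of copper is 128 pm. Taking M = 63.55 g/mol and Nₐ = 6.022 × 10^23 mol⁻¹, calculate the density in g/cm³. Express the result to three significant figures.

8.90 g/cm³

In an FCC lattice, atoms touch along the face diagonal, so √2·a = 4r, giving a = 362.0 pm = 3.620 × 10^-8 cm.
With Z = 4, ρ = Z·M/(N_A·a³) = 4 × 63.55 / (6.022 × 10²³ × 4.745 × 10^-23) = 8.895 g/cm³.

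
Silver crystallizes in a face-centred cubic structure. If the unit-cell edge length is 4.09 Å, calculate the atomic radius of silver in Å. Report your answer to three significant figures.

1.45 Å

In an FCC lattice, atoms touch along the face diagonal, so √2·a = 4r.
r = √2·a/4 = 1.4142 × 4.09 / 4 = 1.45 Å.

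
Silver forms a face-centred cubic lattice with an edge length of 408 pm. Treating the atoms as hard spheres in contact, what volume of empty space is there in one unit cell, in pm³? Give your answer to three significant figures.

1.76 × 10^7 pm³

In an FCC lattice atoms touch along the face diagonal, so √2·a = 4r, so r = 0.3536a = 144.2 pm.
V_cell = a³ = 6.792 × 10^7 pm³; V_atoms = 4 × (4/3)πr³ = 5.029 × 10^7 pm³.
Empty space = 6.792 × 10^7 − 5.029 × 10^7 = 1.76 × 10^7 pm³.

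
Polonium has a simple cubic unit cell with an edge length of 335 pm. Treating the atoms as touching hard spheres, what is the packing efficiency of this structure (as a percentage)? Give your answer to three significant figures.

In a simple cubic lattice atoms touch along the cell edge, so a = 2r, so r = 0.5000a = 167.5 pm.
Packing fraction = Z·(4/3)πr³ / a³ = 1 × (4/3)π × (167.5)³ / (335)³ = 0.5236 = 52.4%.

52.4%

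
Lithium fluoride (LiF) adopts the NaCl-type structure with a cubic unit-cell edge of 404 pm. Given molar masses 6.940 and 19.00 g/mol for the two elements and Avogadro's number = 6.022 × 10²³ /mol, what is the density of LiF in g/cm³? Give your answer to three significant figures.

2.61 g/cm³

The NaCl-type structure contains Z = 4 formula units per cell; M(LiF) = 6.940 + 19.00 = 25.94 g/mol.
a³ = (4.040 × 10^-8 cm)³ = 6.594 × 10^-23 cm³.
ρ = 4 × 25.94 / (6.022 × 10²³ × 6.594 × 10^-23) = 2.613 g/cm³.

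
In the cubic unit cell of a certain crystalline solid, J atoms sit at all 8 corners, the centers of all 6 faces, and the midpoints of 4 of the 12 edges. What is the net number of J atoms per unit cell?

Corner atoms are shared by 8 cells (1/8 each), face atoms by 2 (1/2 each), edge atoms by 4 (1/4 each).
Net atoms = 8 × 1/8 + 6 × 1/2 + 4 × 1/4 = 1 + 3 + 1 = 5.

5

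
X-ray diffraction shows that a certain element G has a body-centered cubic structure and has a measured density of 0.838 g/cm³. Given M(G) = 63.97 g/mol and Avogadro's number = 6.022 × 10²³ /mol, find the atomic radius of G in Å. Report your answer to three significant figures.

2.74 Å

For a BCC cell (Z = 2), a³ = Z·M/(N_A·ρ) = 2 × 63.97 / (6.022 × 10²³ × 0.8380) = 2.535 × 10^-22 cm³, so a = 6.329 × 10^-8 cm = 6.329 Å.
Atoms touch along the body diagonal, so √3·a = 4r, so r = 0.4330 × a = 2.74 Å.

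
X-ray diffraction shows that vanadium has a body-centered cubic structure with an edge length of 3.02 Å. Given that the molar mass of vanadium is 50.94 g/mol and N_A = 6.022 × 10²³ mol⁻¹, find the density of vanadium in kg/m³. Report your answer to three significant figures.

A BCC unit cell contains Z = 2 atoms.
Cell volume: a³ = (3.02 Å)³ = (3.020 × 10^-8 cm)³ = 2.754 × 10^-23 cm³.
ρ = Z·M/(N_A·a³) = 2 × 50.94 / (6.022 × 10²³ × 2.754 × 10^-23) = 6.142 g/cm³ = 6140 kg/m³.

6140 kg/m³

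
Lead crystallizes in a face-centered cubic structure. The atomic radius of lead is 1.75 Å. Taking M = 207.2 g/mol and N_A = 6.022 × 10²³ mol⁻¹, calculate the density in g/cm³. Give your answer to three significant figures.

11.3 g/cm³

In an FCC lattice, atoms touch along the face diagonal, so √2·a = 4r, giving a = 4.950 Å = 4.950 × 10^-8 cm.
With Z = 4, ρ = Z·M/(N_A·a³) = 4 × 207.2 / (6.022 × 10²³ × 1.213 × 10^-22) = 11.35 g/cm³.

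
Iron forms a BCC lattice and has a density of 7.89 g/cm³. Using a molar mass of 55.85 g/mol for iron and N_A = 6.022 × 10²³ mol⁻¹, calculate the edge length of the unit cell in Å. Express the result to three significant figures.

With Z = 2 atoms per BCC cell, a³ = Z·M/(N_A·ρ) = 2 × 55.85 / (6.022 × 10²³ × 7.890 g/cm³) = 2.351 × 10^-23 cm³.
a = (2.351 × 10^-23)^(1/3) = 2.865 × 10^-8 cm = 2.86 Å.

2.86 Å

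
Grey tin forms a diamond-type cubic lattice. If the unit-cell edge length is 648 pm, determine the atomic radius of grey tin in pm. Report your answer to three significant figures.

140 pm

In a diamond cubic lattice, nearest neighbors lie along the body diagonal with √3·a = 8r.
r = √3·a/8 = 1.7321 × 648 / 8 = 140 pm.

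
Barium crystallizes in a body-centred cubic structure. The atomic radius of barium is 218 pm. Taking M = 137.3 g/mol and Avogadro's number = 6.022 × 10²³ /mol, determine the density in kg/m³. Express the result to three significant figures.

In a BCC lattice, atoms touch along the body diagonal, so √3·a = 4r, giving a = 503.4 pm = 5.034 × 10^-8 cm.
With Z = 2, ρ = Z·M/(N_A·a³) = 2 × 137.3 / (6.022 × 10²³ × 1.276 × 10^-22) = 3.573 g/cm³ = 3570 kg/m³.

3570 kg/m³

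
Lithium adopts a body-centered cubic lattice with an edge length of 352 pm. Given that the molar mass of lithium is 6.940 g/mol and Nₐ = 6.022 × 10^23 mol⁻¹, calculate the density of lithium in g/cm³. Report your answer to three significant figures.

0.528 g/cm³

A BCC unit cell contains Z = 2 atoms.
Cell volume: a³ = (352 pm)³ = (3.520 × 10^-8 cm)³ = 4.361 × 10^-23 cm³.
ρ = Z·M/(N_A·a³) = 2 × 6.940 / (6.022 × 10²³ × 4.361 × 10^-23) = 0.5285 g/cm³.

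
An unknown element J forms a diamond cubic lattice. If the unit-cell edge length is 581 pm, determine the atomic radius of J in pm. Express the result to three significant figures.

126 pm

In a diamond cubic lattice, nearest neighbors lie along the body diagonal with √3·a = 8r.
r = √3·a/8 = 1.7321 × 581 / 8 = 126 pm.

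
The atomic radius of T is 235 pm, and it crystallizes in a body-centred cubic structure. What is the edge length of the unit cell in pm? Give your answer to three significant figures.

543 pm

In a BCC lattice, atoms touch along the body diagonal, so √3·a = 4r.
a = 4r/√3 = 4 × 235 / 1.7321 = 543 pm.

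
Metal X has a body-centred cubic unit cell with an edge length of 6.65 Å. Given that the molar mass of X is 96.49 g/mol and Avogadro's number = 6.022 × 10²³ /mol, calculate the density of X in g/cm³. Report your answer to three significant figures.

A BCC unit cell contains Z = 2 atoms.
Cell volume: a³ = (6.65 Å)³ = (6.650 × 10^-8 cm)³ = 2.941 × 10^-22 cm³.
ρ = Z·M/(N_A·a³) = 2 × 96.49 / (6.022 × 10²³ × 2.941 × 10^-22) = 1.090 g/cm³.

1.09 g/cm³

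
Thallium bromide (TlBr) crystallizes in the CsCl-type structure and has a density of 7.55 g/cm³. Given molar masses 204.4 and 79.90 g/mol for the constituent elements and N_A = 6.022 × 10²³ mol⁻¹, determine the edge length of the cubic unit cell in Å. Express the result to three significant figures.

3.97 Å

M(TlBr) = 284.3 g/mol; Z = 1 formula unit per cell.
a³ = Z·M/(N_A·ρ) = 1 × 284.3 / (6.022 × 10²³ × 7.55) = 6.253 × 10^-23 cm³, so a = 3.969 × 10^-8 cm = 3.97 Å.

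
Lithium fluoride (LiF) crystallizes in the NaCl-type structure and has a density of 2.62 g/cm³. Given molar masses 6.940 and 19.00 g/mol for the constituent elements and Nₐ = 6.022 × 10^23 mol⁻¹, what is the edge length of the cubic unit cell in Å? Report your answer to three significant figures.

M(LiF) = 25.94 g/mol; Z = 4 formula units per cell.
a³ = Z·M/(N_A·ρ) = 4 × 25.94 / (6.022 × 10²³ × 2.62) = 6.576 × 10^-23 cm³, so a = 4.036 × 10^-8 cm = 4.04 Å.

4.04 Å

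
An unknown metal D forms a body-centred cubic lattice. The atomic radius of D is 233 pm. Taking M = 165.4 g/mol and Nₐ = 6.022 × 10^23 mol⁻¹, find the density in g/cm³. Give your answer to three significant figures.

In a BCC lattice, atoms touch along the body diagonal, so √3·a = 4r, giving a = 538.1 pm = 5.381 × 10^-8 cm.
With Z = 2, ρ = Z·M/(N_A·a³) = 2 × 165.4 / (6.022 × 10²³ × 1.558 × 10^-22) = 3.526 g/cm³.

3.53 g/cm³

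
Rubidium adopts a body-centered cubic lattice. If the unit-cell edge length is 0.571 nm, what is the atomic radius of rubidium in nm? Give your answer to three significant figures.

In a BCC lattice, atoms touch along the body diagonal, so √3·a = 4r.
r = √3·a/4 = 1.7321 × 0.571 / 4 = 0.247 nm.

0.247 nm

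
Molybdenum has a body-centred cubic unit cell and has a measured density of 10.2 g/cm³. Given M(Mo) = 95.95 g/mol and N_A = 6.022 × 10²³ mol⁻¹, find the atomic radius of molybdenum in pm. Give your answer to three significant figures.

For a BCC cell (Z = 2), a³ = Z·M/(N_A·ρ) = 2 × 95.95 / (6.022 × 10²³ × 10.20) = 3.124 × 10^-23 cm³, so a = 3.150 × 10^-8 cm = 315.0 pm.
Atoms touch along the body diagonal, so √3·a = 4r, so r = 0.4330 × a = 136 pm.

136 pm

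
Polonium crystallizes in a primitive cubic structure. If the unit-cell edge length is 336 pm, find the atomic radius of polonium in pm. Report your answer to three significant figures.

168 pm

In a simple cubic lattice, atoms touch along the cell edge, so a = 2r.
r = a/2 = 336/2 = 168 pm.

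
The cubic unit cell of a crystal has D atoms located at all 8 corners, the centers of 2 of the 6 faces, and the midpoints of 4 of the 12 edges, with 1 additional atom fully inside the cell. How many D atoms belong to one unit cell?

Corner atoms are shared by 8 cells (1/8 each), face atoms by 2 (1/2 each), edge atoms by 4 (1/4 each), interior atoms are unshared.
Net atoms = 8 × 1/8 + 2 × 1/2 + 4 × 1/4 + 1 = 1 + 1 + 1 + 1 = 4.

4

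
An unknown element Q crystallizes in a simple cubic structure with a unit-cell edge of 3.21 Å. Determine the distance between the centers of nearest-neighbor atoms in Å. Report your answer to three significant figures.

In a simple cubic structure, atoms touch along the cell edge, so a = 2r; the nearest-neighbor distance equals 2r = 1.000·a.
d = 1.000 × 3.21 = 3.21 Å.

3.21 Å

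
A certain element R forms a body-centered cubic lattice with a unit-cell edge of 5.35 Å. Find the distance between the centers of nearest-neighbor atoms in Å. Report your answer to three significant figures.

In a BCC structure, atoms touch along the body diagonal, so √3·a = 4r; the nearest-neighbor distance equals 2r = 0.8660·a.
d = 0.8660 × 5.35 = 4.63 Å.

4.63 Å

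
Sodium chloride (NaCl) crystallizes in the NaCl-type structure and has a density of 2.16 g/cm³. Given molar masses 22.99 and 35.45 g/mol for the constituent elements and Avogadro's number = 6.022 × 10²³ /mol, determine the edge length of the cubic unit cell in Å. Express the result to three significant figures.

M(NaCl) = 58.44 g/mol; Z = 4 formula units per cell.
a³ = Z·M/(N_A·ρ) = 4 × 58.44 / (6.022 × 10²³ × 2.16) = 1.797 × 10^-22 cm³, so a = 5.643 × 10^-8 cm = 5.64 Å.

5.64 Å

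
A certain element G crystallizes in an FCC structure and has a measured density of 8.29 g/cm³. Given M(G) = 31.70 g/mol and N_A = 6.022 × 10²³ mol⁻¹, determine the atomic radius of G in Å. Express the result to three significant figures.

For an FCC cell (Z = 4), a³ = Z·M/(N_A·ρ) = 4 × 31.70 / (6.022 × 10²³ × 8.290) = 2.540 × 10^-23 cm³, so a = 2.940 × 10^-8 cm = 2.940 Å.
Atoms touch along the face diagonal, so √2·a = 4r, so r = 0.3536 × a = 1.04 Å.

1.04 Å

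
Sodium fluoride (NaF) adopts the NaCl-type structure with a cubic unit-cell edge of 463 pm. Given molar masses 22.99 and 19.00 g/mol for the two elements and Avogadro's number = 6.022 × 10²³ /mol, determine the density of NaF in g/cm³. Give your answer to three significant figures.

The NaCl-type structure contains Z = 4 formula units per cell; M(NaF) = 22.99 + 19.00 = 41.99 g/mol.
a³ = (4.630 × 10^-8 cm)³ = 9.925 × 10^-23 cm³.
ρ = 4 × 41.99 / (6.022 × 10²³ × 9.925 × 10^-23) = 2.810 g/cm³.

2.81 g/cm³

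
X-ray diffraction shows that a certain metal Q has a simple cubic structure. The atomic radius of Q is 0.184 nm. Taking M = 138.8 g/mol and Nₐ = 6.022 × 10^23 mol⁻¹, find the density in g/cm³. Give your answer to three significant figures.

In a simple cubic lattice, atoms touch along the cell edge, so a = 2r, giving a = 0.3680 nm = 3.680 × 10^-8 cm.
With Z = 1, ρ = Z·M/(N_A·a³) = 1 × 138.8 / (6.022 × 10²³ × 4.984 × 10^-23) = 4.625 g/cm³.

4.62 g/cm³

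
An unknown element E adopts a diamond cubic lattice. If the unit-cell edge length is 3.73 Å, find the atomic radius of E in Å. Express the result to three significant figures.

In a diamond cubic lattice, nearest neighbors lie along the body diagonal with √3·a = 8r.
r = √3·a/8 = 1.7321 × 3.73 / 8 = 0.808 Å.

0.808 Å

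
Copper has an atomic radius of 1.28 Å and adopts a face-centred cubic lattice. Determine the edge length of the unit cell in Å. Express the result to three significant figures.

3.62 Å

In an FCC lattice, atoms touch along the face diagonal, so √2·a = 4r.
a = 4r/√2 = 4 × 1.28 / 1.4142 = 3.62 Å.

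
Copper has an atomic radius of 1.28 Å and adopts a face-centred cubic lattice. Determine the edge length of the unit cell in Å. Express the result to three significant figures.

3.62 Å

In an FCC lattice, atoms touch along the face diagonal, so √2·a = 4r.
a = 4r/√2 = 4 × 1.28 / 1.4142 = 3.62 Å.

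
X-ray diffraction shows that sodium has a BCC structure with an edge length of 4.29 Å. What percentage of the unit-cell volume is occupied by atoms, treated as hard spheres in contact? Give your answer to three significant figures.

68.0%

In a BCC lattice atoms touch along the body diagonal, so √3·a = 4r, so r = 0.4330a = 1.858 Å.
Packing fraction = Z·(4/3)πr³ / a³ = 2 × (4/3)π × (1.858)³ / (4.29)³ = 0.6802 = 68.0%.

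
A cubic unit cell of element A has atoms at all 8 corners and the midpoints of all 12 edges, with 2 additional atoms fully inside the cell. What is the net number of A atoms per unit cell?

Corner atoms are shared by 8 cells (1/8 each), edge atoms by 4 (1/4 each), interior atoms are unshared.
Net atoms = 8 × 1/8 + 12 × 1/4 + 2 = 1 + 3 + 2 = 6.

6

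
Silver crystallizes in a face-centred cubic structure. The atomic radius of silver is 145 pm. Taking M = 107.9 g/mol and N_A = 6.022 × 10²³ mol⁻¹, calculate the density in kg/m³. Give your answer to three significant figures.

10400 kg/m³

In an FCC lattice, atoms touch along the face diagonal, so √2·a = 4r, giving a = 410.1 pm = 4.101 × 10^-8 cm.
With Z = 4, ρ = Z·M/(N_A·a³) = 4 × 107.9 / (6.022 × 10²³ × 6.898 × 10^-23) = 10.39 g/cm³ = 10400 kg/m³.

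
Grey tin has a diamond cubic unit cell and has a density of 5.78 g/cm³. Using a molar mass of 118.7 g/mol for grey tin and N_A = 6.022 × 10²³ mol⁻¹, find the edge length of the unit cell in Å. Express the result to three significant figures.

With Z = 8 atoms per diamond cubic cell, a³ = Z·M/(N_A·ρ) = 8 × 118.7 / (6.022 × 10²³ × 5.780 g/cm³) = 2.728 × 10^-22 cm³.
a = (2.728 × 10^-22)^(1/3) = 6.486 × 10^-8 cm = 6.49 Å.

6.49 Å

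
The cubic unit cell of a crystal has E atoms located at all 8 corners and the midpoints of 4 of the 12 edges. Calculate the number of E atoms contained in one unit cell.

Corner atoms are shared by 8 cells (1/8 each), edge atoms by 4 (1/4 each).
Net atoms = 8 × 1/8 + 4 × 1/4 = 1 + 1 = 2.

2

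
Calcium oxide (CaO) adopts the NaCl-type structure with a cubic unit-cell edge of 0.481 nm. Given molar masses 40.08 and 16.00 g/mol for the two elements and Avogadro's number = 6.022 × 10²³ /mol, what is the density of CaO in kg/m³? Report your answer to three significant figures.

The NaCl-type structure contains Z = 4 formula units per cell; M(CaO) = 40.08 + 16.00 = 56.08 g/mol.
a³ = (4.810 × 10^-8 cm)³ = 1.113 × 10^-22 cm³.
ρ = 4 × 56.08 / (6.022 × 10²³ × 1.113 × 10^-22) = 3.347 g/cm³ = 3350 kg/m³.

3350 kg/m³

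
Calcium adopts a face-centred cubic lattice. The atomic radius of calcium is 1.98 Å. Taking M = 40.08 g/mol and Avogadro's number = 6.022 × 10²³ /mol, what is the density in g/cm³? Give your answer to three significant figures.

In an FCC lattice, atoms touch along the face diagonal, so √2·a = 4r, giving a = 5.600 Å = 5.600 × 10^-8 cm.
With Z = 4, ρ = Z·M/(N_A·a³) = 4 × 40.08 / (6.022 × 10²³ × 1.756 × 10^-22) = 1.516 g/cm³.

1.52 g/cm³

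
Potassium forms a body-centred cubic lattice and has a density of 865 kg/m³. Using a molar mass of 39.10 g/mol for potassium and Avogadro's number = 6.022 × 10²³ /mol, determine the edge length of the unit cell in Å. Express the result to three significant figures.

With Z = 2 atoms per BCC cell, a³ = Z·M/(N_A·ρ) = 2 × 39.10 / (6.022 × 10²³ × 0.8650 g/cm³) = 1.501 × 10^-22 cm³.
a = (1.501 × 10^-22)^(1/3) = 5.315 × 10^-8 cm = 5.31 Å.

5.31 Å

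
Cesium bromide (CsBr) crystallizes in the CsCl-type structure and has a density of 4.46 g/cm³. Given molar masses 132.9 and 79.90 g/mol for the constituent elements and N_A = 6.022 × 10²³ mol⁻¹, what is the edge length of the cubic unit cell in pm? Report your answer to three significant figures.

430 pm

M(CsBr) = 212.8 g/mol; Z = 1 formula unit per cell.
a³ = Z·M/(N_A·ρ) = 1 × 212.8 / (6.022 × 10²³ × 4.46) = 7.923 × 10^-23 cm³, so a = 4.295 × 10^-8 cm = 430 pm.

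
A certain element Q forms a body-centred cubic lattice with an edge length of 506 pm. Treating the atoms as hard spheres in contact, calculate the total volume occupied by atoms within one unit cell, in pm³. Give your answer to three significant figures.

8.81 × 10^7 pm³

In a BCC lattice atoms touch along the body diagonal, so √3·a = 4r, so r = 0.4330a = 219.1 pm.
V_atoms = Z × (4/3)πr³ = 2 × (4/3)π × (219.1)³ = 8.81 × 10^7 pm³.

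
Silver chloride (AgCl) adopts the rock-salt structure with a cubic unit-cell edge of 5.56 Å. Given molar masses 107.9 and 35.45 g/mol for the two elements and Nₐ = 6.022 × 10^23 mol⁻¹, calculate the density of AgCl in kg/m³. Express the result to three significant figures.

5540 kg/m³

The rock-salt structure contains Z = 4 formula units per cell; M(AgCl) = 107.9 + 35.45 = 143.35 g/mol.
a³ = (5.560 × 10^-8 cm)³ = 1.719 × 10^-22 cm³.
ρ = 4 × 143.35 / (6.022 × 10²³ × 1.719 × 10^-22) = 5.540 g/cm³ = 5540 kg/m³.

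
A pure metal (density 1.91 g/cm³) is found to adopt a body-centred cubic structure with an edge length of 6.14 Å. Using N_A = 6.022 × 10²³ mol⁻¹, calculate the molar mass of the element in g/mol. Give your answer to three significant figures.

133 g/mol

A BCC cell has Z = 2 atoms; a = 6.140 × 10^-8 cm.
M = ρ·N_A·a³/Z = 1.91 × 6.022 × 10²³ × 2.315 × 10^-22 / 2 = 133 g/mol.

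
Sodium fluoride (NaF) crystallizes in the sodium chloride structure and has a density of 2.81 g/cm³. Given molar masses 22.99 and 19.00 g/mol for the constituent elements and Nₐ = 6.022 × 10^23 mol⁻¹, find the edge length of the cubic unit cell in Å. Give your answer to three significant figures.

4.63 Å

M(NaF) = 41.99 g/mol; Z = 4 formula units per cell.
a³ = Z·M/(N_A·ρ) = 4 × 41.99 / (6.022 × 10²³ × 2.81) = 9.926 × 10^-23 cm³, so a = 4.630 × 10^-8 cm = 4.63 Å.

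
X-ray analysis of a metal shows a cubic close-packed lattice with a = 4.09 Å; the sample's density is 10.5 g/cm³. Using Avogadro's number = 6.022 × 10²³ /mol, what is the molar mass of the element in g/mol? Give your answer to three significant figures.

An FCC cell has Z = 4 atoms; a = 4.090 × 10^-8 cm.
M = ρ·N_A·a³/Z = 10.5 × 6.022 × 10²³ × 6.842 × 10^-23 / 4 = 108 g/mol.

108 g/mol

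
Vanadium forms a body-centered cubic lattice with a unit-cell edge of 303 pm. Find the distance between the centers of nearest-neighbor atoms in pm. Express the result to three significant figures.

262 pm

In a BCC structure, atoms touch along the body diagonal, so √3·a = 4r; the nearest-neighbor distance equals 2r = 0.8660·a.
d = 0.8660 × 303 = 262 pm.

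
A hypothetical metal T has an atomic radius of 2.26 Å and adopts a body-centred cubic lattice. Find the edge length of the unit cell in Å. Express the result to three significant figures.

5.22 Å

In a BCC lattice, atoms touch along the body diagonal, so √3·a = 4r.
a = 4r/√3 = 4 × 2.26 / 1.7321 = 5.22 Å.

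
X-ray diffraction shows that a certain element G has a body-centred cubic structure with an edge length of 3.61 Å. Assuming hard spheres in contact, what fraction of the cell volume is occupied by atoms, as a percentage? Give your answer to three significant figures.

68.0%

In a BCC lattice atoms touch along the body diagonal, so √3·a = 4r, so r = 0.4330a = 1.563 Å.
Packing fraction = Z·(4/3)πr³ / a³ = 2 × (4/3)π × (1.563)³ / (3.61)³ = 0.6802 = 68.0%.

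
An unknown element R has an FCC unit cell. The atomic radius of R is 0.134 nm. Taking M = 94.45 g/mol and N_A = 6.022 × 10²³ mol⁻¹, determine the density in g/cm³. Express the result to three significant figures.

11.5 g/cm³

In an FCC lattice, atoms touch along the face diagonal, so √2·a = 4r, giving a = 0.3790 nm = 3.790 × 10^-8 cm.
With Z = 4, ρ = Z·M/(N_A·a³) = 4 × 94.45 / (6.022 × 10²³ × 5.444 × 10^-23) = 11.52 g/cm³.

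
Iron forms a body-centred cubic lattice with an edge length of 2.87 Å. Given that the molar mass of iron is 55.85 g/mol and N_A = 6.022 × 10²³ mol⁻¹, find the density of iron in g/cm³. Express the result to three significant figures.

7.85 g/cm³

A BCC unit cell contains Z = 2 atoms.
Cell volume: a³ = (2.87 Å)³ = (2.870 × 10^-8 cm)³ = 2.364 × 10^-23 cm³.
ρ = Z·M/(N_A·a³) = 2 × 55.85 / (6.022 × 10²³ × 2.364 × 10^-23) = 7.846 g/cm³.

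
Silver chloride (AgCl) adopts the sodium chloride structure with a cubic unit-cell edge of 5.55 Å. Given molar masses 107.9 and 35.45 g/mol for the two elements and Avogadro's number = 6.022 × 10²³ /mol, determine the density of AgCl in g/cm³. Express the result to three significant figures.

The sodium chloride structure contains Z = 4 formula units per cell; M(AgCl) = 107.9 + 35.45 = 143.35 g/mol.
a³ = (5.550 × 10^-8 cm)³ = 1.710 × 10^-22 cm³.
ρ = 4 × 143.35 / (6.022 × 10²³ × 1.710 × 10^-22) = 5.570 g/cm³.

5.57 g/cm³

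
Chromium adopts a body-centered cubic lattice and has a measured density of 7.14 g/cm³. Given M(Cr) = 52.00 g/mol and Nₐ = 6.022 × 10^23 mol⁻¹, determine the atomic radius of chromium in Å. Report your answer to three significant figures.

For a BCC cell (Z = 2), a³ = Z·M/(N_A·ρ) = 2 × 52.00 / (6.022 × 10²³ × 7.140) = 2.419 × 10^-23 cm³, so a = 2.892 × 10^-8 cm = 2.892 Å.
Atoms touch along the body diagonal, so √3·a = 4r, so r = 0.4330 × a = 1.25 Å.

1.25 Å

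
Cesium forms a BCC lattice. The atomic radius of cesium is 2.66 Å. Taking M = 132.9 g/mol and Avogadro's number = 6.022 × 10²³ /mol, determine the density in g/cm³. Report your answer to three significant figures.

In a BCC lattice, atoms touch along the body diagonal, so √3·a = 4r, giving a = 6.143 Å = 6.143 × 10^-8 cm.
With Z = 2, ρ = Z·M/(N_A·a³) = 2 × 132.9 / (6.022 × 10²³ × 2.318 × 10^-22) = 1.904 g/cm³.

1.90 g/cm³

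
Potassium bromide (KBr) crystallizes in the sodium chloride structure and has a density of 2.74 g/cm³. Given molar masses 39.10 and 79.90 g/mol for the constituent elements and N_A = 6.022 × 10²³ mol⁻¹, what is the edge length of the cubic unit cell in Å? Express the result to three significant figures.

6.61 Å

M(KBr) = 119.0 g/mol; Z = 4 formula units per cell.
a³ = Z·M/(N_A·ρ) = 4 × 119.0 / (6.022 × 10²³ × 2.74) = 2.885 × 10^-22 cm³, so a = 6.608 × 10^-8 cm = 6.61 Å.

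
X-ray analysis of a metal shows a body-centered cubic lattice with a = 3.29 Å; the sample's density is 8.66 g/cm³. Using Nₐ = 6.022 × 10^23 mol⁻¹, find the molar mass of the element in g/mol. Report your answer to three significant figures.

A BCC cell has Z = 2 atoms; a = 3.290 × 10^-8 cm.
M = ρ·N_A·a³/Z = 8.66 × 6.022 × 10²³ × 3.561 × 10^-23 / 2 = 92.9 g/mol.

92.9 g/mol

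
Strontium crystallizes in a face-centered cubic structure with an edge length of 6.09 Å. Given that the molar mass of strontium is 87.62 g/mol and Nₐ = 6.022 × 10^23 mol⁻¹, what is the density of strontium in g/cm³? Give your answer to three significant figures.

2.58 g/cm³

An FCC unit cell contains Z = 4 atoms.
Cell volume: a³ = (6.09 Å)³ = (6.090 × 10^-8 cm)³ = 2.259 × 10^-22 cm³.
ρ = Z·M/(N_A·a³) = 4 × 87.62 / (6.022 × 10²³ × 2.259 × 10^-22) = 2.577 g/cm³.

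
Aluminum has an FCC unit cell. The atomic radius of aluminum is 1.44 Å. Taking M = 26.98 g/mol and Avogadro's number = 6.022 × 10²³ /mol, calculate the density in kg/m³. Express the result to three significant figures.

In an FCC lattice, atoms touch along the face diagonal, so √2·a = 4r, giving a = 4.073 Å = 4.073 × 10^-8 cm.
With Z = 4, ρ = Z·M/(N_A·a³) = 4 × 26.98 / (6.022 × 10²³ × 6.757 × 10^-23) = 2.652 g/cm³ = 2650 kg/m³.

2650 kg/m³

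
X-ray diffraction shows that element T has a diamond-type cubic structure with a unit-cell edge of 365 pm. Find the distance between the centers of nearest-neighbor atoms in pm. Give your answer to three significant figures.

In a diamond cubic structure, nearest neighbors lie along the body diagonal with √3·a = 8r; the nearest-neighbor distance equals 2r = 0.4330·a.
d = 0.4330 × 365 = 158 pm.

158 pm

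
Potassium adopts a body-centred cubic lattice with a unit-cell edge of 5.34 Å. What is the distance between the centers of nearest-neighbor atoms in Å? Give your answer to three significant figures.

In a BCC structure, atoms touch along the body diagonal, so √3·a = 4r; the nearest-neighbor distance equals 2r = 0.8660·a.
d = 0.8660 × 5.34 = 4.62 Å.

4.62 Å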